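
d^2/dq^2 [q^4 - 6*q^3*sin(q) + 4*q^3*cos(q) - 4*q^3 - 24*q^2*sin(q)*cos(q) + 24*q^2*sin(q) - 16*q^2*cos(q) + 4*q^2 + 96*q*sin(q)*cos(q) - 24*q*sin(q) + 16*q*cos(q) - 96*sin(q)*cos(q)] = 6*q^3*sin(q) - 4*q^3*cos(q) - 48*q^2*sin(q) + 48*q^2*sin(2*q) - 20*q^2*cos(q) + 12*q^2 + 52*q*sin(q) - 192*q*sin(2*q) + 104*q*cos(q) - 96*q*cos(2*q) - 24*q + 16*sin(q) + 168*sin(2*q) - 80*cos(q) + 192*cos(2*q) + 8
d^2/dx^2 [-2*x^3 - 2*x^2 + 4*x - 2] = -12*x - 4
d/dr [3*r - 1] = 3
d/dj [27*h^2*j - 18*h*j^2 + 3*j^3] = 27*h^2 - 36*h*j + 9*j^2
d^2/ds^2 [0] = 0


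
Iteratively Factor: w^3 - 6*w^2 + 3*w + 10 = (w - 5)*(w^2 - w - 2) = (w - 5)*(w + 1)*(w - 2)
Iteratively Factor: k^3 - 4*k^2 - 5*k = (k)*(k^2 - 4*k - 5) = k*(k + 1)*(k - 5)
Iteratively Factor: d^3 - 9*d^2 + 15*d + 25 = (d - 5)*(d^2 - 4*d - 5) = (d - 5)^2*(d + 1)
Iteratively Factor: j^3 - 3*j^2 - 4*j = (j)*(j^2 - 3*j - 4) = j*(j + 1)*(j - 4)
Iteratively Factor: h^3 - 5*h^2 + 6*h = (h)*(h^2 - 5*h + 6) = h*(h - 3)*(h - 2)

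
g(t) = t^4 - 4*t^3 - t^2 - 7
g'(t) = 4*t^3 - 12*t^2 - 2*t = 2*t*(2*t^2 - 6*t - 1)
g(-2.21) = 55.15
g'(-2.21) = -97.36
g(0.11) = -7.02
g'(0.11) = -0.36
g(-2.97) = 166.78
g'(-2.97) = -204.70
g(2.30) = -32.97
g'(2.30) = -19.41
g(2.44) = -35.62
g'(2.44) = -18.22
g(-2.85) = 143.45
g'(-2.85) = -184.37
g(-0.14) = -7.01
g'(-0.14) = 0.03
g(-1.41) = 6.18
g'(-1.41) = -32.25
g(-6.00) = 2117.00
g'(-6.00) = -1284.00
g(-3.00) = 173.00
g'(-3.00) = -210.00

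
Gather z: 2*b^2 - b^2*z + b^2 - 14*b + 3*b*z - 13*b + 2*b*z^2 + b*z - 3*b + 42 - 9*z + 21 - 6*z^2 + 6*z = 3*b^2 - 30*b + z^2*(2*b - 6) + z*(-b^2 + 4*b - 3) + 63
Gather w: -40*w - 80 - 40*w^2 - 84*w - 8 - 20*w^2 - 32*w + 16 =-60*w^2 - 156*w - 72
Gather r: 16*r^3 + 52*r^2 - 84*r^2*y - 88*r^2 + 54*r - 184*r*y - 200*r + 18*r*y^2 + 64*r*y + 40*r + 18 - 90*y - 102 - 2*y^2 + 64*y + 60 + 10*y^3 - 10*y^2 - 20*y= 16*r^3 + r^2*(-84*y - 36) + r*(18*y^2 - 120*y - 106) + 10*y^3 - 12*y^2 - 46*y - 24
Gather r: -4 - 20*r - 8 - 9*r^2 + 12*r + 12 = -9*r^2 - 8*r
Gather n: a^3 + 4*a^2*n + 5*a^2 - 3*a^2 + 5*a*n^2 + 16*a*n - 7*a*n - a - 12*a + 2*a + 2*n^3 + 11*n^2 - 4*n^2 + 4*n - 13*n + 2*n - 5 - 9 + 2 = a^3 + 2*a^2 - 11*a + 2*n^3 + n^2*(5*a + 7) + n*(4*a^2 + 9*a - 7) - 12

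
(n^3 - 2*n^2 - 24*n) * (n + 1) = n^4 - n^3 - 26*n^2 - 24*n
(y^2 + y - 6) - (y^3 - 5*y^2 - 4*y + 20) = -y^3 + 6*y^2 + 5*y - 26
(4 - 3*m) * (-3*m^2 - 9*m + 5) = 9*m^3 + 15*m^2 - 51*m + 20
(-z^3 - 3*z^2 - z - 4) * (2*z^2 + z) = -2*z^5 - 7*z^4 - 5*z^3 - 9*z^2 - 4*z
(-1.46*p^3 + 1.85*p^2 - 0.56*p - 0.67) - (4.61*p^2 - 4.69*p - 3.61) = -1.46*p^3 - 2.76*p^2 + 4.13*p + 2.94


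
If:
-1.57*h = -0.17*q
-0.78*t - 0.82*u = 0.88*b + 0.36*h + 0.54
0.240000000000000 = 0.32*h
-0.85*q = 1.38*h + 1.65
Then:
No Solution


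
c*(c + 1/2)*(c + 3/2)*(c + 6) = c^4 + 8*c^3 + 51*c^2/4 + 9*c/2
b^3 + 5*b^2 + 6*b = b*(b + 2)*(b + 3)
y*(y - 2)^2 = y^3 - 4*y^2 + 4*y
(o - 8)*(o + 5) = o^2 - 3*o - 40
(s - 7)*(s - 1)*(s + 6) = s^3 - 2*s^2 - 41*s + 42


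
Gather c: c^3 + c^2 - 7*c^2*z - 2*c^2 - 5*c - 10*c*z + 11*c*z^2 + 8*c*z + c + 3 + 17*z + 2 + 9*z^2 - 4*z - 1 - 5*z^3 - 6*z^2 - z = c^3 + c^2*(-7*z - 1) + c*(11*z^2 - 2*z - 4) - 5*z^3 + 3*z^2 + 12*z + 4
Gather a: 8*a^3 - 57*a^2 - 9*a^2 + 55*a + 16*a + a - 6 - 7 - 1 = 8*a^3 - 66*a^2 + 72*a - 14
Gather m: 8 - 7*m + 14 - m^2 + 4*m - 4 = -m^2 - 3*m + 18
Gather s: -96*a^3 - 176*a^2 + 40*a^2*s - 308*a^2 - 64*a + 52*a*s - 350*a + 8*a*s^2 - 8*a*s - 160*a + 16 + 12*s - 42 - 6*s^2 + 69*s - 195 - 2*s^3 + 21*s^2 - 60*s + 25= -96*a^3 - 484*a^2 - 574*a - 2*s^3 + s^2*(8*a + 15) + s*(40*a^2 + 44*a + 21) - 196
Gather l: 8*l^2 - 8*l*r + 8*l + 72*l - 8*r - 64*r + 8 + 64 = 8*l^2 + l*(80 - 8*r) - 72*r + 72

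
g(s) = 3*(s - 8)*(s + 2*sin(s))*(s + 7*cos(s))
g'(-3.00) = -8.04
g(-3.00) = -1075.55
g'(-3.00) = -8.04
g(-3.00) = -1075.55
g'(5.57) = -233.44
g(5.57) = -337.50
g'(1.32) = 315.58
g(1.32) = -199.57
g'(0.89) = 15.12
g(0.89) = -276.09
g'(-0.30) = -411.92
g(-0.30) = 141.72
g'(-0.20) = -461.82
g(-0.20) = 97.87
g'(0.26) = -447.69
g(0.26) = -126.28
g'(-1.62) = 906.77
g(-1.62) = -205.08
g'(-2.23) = 793.64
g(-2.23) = -762.27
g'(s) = 3*(1 - 7*sin(s))*(s - 8)*(s + 2*sin(s)) + 3*(s - 8)*(s + 7*cos(s))*(2*cos(s) + 1) + 3*(s + 2*sin(s))*(s + 7*cos(s))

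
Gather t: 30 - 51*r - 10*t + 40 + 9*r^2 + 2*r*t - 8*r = 9*r^2 - 59*r + t*(2*r - 10) + 70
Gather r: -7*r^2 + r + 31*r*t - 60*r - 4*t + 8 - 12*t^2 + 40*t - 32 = -7*r^2 + r*(31*t - 59) - 12*t^2 + 36*t - 24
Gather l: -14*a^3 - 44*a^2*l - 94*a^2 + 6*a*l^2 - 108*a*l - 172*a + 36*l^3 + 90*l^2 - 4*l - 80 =-14*a^3 - 94*a^2 - 172*a + 36*l^3 + l^2*(6*a + 90) + l*(-44*a^2 - 108*a - 4) - 80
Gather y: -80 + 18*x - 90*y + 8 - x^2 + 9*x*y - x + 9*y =-x^2 + 17*x + y*(9*x - 81) - 72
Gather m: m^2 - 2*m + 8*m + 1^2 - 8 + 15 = m^2 + 6*m + 8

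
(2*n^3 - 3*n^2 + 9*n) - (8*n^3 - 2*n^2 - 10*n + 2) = -6*n^3 - n^2 + 19*n - 2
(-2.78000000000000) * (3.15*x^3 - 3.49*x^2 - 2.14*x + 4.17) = -8.757*x^3 + 9.7022*x^2 + 5.9492*x - 11.5926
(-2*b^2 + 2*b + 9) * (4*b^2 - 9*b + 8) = -8*b^4 + 26*b^3 + 2*b^2 - 65*b + 72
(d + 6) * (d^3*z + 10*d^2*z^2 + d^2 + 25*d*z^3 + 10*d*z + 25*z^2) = d^4*z + 10*d^3*z^2 + 6*d^3*z + d^3 + 25*d^2*z^3 + 60*d^2*z^2 + 10*d^2*z + 6*d^2 + 150*d*z^3 + 25*d*z^2 + 60*d*z + 150*z^2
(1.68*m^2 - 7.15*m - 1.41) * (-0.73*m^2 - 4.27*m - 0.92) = -1.2264*m^4 - 1.9541*m^3 + 30.0142*m^2 + 12.5987*m + 1.2972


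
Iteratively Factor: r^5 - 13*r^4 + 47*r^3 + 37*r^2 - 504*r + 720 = (r - 4)*(r^4 - 9*r^3 + 11*r^2 + 81*r - 180) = (r - 5)*(r - 4)*(r^3 - 4*r^2 - 9*r + 36) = (r - 5)*(r - 4)*(r + 3)*(r^2 - 7*r + 12) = (r - 5)*(r - 4)*(r - 3)*(r + 3)*(r - 4)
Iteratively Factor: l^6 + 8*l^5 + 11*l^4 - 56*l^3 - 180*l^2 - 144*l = (l + 2)*(l^5 + 6*l^4 - l^3 - 54*l^2 - 72*l) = (l + 2)^2*(l^4 + 4*l^3 - 9*l^2 - 36*l) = (l - 3)*(l + 2)^2*(l^3 + 7*l^2 + 12*l) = (l - 3)*(l + 2)^2*(l + 4)*(l^2 + 3*l) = (l - 3)*(l + 2)^2*(l + 3)*(l + 4)*(l)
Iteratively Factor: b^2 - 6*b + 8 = (b - 2)*(b - 4)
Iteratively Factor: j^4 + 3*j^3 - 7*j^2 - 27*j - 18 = (j + 2)*(j^3 + j^2 - 9*j - 9) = (j - 3)*(j + 2)*(j^2 + 4*j + 3) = (j - 3)*(j + 1)*(j + 2)*(j + 3)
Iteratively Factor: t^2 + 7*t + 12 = (t + 4)*(t + 3)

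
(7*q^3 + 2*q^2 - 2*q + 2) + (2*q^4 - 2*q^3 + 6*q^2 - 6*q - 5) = 2*q^4 + 5*q^3 + 8*q^2 - 8*q - 3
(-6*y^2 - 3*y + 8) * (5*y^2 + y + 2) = -30*y^4 - 21*y^3 + 25*y^2 + 2*y + 16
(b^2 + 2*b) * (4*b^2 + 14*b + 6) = 4*b^4 + 22*b^3 + 34*b^2 + 12*b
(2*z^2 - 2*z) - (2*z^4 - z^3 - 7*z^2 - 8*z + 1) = -2*z^4 + z^3 + 9*z^2 + 6*z - 1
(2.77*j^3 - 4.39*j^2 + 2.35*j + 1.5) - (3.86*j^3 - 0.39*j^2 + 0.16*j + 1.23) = -1.09*j^3 - 4.0*j^2 + 2.19*j + 0.27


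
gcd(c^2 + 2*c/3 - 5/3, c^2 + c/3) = 1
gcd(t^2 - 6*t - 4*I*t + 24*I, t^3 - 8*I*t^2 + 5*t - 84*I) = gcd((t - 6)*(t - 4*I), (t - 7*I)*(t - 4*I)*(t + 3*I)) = t - 4*I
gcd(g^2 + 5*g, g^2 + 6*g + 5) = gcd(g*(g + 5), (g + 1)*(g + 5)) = g + 5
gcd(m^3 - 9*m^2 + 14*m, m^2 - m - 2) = m - 2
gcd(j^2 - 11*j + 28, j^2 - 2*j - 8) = j - 4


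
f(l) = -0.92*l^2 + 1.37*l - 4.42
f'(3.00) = -4.15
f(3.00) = -8.59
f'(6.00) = -9.67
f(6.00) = -29.32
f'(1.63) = -1.63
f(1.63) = -4.63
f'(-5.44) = 11.38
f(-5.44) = -39.10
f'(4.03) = -6.05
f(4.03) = -13.84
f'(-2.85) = 6.61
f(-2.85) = -15.80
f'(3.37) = -4.83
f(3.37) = -10.25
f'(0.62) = 0.23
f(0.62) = -3.92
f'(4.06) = -6.10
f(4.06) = -14.02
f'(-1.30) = 3.76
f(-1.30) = -7.76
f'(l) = 1.37 - 1.84*l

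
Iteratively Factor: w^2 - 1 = (w + 1)*(w - 1)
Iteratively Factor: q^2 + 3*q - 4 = (q - 1)*(q + 4)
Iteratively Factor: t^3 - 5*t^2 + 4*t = (t)*(t^2 - 5*t + 4) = t*(t - 1)*(t - 4)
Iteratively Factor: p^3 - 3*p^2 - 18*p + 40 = (p - 2)*(p^2 - p - 20) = (p - 5)*(p - 2)*(p + 4)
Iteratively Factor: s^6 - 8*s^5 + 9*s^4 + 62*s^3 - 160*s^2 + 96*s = (s)*(s^5 - 8*s^4 + 9*s^3 + 62*s^2 - 160*s + 96) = s*(s - 4)*(s^4 - 4*s^3 - 7*s^2 + 34*s - 24) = s*(s - 4)*(s + 3)*(s^3 - 7*s^2 + 14*s - 8) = s*(s - 4)^2*(s + 3)*(s^2 - 3*s + 2) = s*(s - 4)^2*(s - 2)*(s + 3)*(s - 1)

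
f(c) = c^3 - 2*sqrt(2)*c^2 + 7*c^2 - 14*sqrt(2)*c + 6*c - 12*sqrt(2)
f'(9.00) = 304.29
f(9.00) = 925.74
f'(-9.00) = 154.11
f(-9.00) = -283.88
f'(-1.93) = -18.73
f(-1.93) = 18.01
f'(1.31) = 2.28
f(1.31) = -25.64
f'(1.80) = 10.94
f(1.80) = -22.46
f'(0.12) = -12.75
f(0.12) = -18.56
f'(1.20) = 0.53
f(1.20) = -25.79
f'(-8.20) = 119.51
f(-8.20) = -174.69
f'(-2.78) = -13.81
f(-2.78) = 32.15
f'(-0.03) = -14.05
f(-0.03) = -16.55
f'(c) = 3*c^2 - 4*sqrt(2)*c + 14*c - 14*sqrt(2) + 6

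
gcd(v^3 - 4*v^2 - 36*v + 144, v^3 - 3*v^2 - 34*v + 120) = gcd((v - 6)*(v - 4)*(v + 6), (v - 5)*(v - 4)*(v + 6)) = v^2 + 2*v - 24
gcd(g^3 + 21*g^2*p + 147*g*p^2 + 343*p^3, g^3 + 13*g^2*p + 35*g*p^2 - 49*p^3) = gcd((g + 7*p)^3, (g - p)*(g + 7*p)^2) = g^2 + 14*g*p + 49*p^2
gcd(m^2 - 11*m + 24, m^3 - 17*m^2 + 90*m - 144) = m^2 - 11*m + 24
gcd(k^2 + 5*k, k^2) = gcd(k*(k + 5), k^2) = k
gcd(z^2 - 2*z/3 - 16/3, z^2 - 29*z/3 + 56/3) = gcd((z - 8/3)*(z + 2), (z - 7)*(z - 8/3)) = z - 8/3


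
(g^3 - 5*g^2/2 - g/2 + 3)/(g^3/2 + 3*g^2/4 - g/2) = 2*(2*g^3 - 5*g^2 - g + 6)/(g*(2*g^2 + 3*g - 2))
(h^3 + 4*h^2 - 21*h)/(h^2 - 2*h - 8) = h*(-h^2 - 4*h + 21)/(-h^2 + 2*h + 8)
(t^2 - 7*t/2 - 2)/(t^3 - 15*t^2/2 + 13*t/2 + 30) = (2*t + 1)/(2*t^2 - 7*t - 15)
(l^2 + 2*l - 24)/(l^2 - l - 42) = (l - 4)/(l - 7)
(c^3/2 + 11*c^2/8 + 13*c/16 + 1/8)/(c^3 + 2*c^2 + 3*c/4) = (4*c^2 + 9*c + 2)/(4*c*(2*c + 3))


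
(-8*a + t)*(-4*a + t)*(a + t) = 32*a^3 + 20*a^2*t - 11*a*t^2 + t^3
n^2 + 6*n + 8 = (n + 2)*(n + 4)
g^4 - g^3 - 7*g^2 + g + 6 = (g - 3)*(g - 1)*(g + 1)*(g + 2)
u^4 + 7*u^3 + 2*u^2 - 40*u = u*(u - 2)*(u + 4)*(u + 5)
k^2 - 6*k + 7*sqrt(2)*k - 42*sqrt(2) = (k - 6)*(k + 7*sqrt(2))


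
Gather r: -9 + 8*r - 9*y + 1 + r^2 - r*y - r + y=r^2 + r*(7 - y) - 8*y - 8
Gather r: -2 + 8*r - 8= 8*r - 10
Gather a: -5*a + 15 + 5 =20 - 5*a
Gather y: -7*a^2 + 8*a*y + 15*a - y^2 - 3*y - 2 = -7*a^2 + 15*a - y^2 + y*(8*a - 3) - 2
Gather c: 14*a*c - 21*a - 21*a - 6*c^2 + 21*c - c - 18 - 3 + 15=-42*a - 6*c^2 + c*(14*a + 20) - 6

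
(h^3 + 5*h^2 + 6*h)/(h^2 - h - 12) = h*(h + 2)/(h - 4)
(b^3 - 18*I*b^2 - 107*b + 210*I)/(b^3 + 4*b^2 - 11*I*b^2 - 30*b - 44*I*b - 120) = (b - 7*I)/(b + 4)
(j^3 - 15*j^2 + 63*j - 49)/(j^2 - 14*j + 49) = j - 1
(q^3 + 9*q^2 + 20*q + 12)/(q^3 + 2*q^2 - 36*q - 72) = (q + 1)/(q - 6)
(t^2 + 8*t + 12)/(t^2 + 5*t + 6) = (t + 6)/(t + 3)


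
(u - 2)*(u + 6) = u^2 + 4*u - 12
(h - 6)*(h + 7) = h^2 + h - 42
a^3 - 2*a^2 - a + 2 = (a - 2)*(a - 1)*(a + 1)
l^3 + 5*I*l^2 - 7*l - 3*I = (l + I)^2*(l + 3*I)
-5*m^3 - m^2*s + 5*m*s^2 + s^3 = (-m + s)*(m + s)*(5*m + s)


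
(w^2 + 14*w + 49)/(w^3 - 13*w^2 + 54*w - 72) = (w^2 + 14*w + 49)/(w^3 - 13*w^2 + 54*w - 72)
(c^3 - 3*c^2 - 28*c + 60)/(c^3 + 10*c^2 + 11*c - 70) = (c - 6)/(c + 7)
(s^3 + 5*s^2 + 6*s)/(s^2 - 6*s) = (s^2 + 5*s + 6)/(s - 6)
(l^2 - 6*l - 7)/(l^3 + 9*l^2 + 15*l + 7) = (l - 7)/(l^2 + 8*l + 7)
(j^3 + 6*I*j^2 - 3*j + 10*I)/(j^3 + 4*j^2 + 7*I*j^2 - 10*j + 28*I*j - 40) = (j - I)/(j + 4)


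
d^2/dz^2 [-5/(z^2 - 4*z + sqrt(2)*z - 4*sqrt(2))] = 10*(z^2 - 4*z + sqrt(2)*z - (2*z - 4 + sqrt(2))^2 - 4*sqrt(2))/(z^2 - 4*z + sqrt(2)*z - 4*sqrt(2))^3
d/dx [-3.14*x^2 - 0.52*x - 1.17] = -6.28*x - 0.52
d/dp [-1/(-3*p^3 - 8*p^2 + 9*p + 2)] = (-9*p^2 - 16*p + 9)/(3*p^3 + 8*p^2 - 9*p - 2)^2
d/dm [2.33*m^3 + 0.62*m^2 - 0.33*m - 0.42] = 6.99*m^2 + 1.24*m - 0.33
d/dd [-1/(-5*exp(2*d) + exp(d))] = (1 - 10*exp(d))*exp(-d)/(5*exp(d) - 1)^2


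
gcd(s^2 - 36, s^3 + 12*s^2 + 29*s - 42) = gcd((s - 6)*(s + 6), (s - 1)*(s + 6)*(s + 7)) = s + 6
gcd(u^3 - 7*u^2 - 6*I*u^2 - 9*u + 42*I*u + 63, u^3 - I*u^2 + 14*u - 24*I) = u - 3*I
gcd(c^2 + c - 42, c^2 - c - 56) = c + 7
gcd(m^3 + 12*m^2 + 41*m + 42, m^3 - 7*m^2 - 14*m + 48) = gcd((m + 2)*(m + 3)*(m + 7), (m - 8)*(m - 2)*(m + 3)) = m + 3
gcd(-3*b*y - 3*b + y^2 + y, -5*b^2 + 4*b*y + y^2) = 1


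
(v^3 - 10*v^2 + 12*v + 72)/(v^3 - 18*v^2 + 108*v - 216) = (v + 2)/(v - 6)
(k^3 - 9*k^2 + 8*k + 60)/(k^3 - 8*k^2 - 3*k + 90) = (k + 2)/(k + 3)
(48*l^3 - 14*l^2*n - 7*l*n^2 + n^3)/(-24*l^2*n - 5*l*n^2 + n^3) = (-2*l + n)/n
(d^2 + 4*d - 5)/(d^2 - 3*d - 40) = (d - 1)/(d - 8)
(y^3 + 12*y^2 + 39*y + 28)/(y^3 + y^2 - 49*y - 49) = (y + 4)/(y - 7)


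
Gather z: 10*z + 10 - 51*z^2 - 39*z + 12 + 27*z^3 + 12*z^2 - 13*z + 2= 27*z^3 - 39*z^2 - 42*z + 24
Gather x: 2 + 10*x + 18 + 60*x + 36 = 70*x + 56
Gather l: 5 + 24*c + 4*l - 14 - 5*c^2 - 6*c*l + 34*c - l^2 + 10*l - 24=-5*c^2 + 58*c - l^2 + l*(14 - 6*c) - 33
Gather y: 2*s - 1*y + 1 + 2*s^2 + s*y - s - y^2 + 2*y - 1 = 2*s^2 + s - y^2 + y*(s + 1)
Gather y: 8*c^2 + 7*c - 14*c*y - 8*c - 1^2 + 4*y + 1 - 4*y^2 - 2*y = 8*c^2 - c - 4*y^2 + y*(2 - 14*c)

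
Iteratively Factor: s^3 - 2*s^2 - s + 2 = (s - 1)*(s^2 - s - 2) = (s - 2)*(s - 1)*(s + 1)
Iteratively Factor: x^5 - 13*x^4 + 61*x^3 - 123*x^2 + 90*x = (x - 5)*(x^4 - 8*x^3 + 21*x^2 - 18*x) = x*(x - 5)*(x^3 - 8*x^2 + 21*x - 18) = x*(x - 5)*(x - 3)*(x^2 - 5*x + 6) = x*(x - 5)*(x - 3)*(x - 2)*(x - 3)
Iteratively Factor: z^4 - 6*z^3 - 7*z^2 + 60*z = (z)*(z^3 - 6*z^2 - 7*z + 60) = z*(z - 5)*(z^2 - z - 12) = z*(z - 5)*(z + 3)*(z - 4)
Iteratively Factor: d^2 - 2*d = (d)*(d - 2)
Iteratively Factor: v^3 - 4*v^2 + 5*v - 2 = (v - 1)*(v^2 - 3*v + 2) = (v - 2)*(v - 1)*(v - 1)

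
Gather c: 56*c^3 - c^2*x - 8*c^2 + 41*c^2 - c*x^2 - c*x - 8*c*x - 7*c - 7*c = 56*c^3 + c^2*(33 - x) + c*(-x^2 - 9*x - 14)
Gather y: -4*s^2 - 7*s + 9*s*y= -4*s^2 + 9*s*y - 7*s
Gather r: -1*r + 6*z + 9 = -r + 6*z + 9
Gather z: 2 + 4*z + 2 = 4*z + 4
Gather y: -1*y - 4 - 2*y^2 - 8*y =-2*y^2 - 9*y - 4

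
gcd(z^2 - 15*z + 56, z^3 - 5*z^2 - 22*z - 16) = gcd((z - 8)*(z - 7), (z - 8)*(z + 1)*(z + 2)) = z - 8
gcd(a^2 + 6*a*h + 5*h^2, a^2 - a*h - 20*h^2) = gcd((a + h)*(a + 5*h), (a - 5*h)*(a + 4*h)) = 1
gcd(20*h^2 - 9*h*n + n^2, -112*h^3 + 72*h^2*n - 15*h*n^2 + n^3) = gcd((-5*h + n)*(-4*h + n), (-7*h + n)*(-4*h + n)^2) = 4*h - n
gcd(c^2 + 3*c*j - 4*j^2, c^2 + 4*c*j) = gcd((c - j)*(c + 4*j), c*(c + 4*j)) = c + 4*j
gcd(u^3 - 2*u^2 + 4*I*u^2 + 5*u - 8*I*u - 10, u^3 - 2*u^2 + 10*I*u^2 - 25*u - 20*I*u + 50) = u^2 + u*(-2 + 5*I) - 10*I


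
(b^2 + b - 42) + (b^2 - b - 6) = 2*b^2 - 48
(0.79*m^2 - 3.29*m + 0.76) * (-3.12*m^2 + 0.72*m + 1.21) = -2.4648*m^4 + 10.8336*m^3 - 3.7841*m^2 - 3.4337*m + 0.9196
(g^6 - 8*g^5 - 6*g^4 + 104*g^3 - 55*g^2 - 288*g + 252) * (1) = g^6 - 8*g^5 - 6*g^4 + 104*g^3 - 55*g^2 - 288*g + 252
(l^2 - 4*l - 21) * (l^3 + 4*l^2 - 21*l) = l^5 - 58*l^3 + 441*l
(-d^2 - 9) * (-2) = 2*d^2 + 18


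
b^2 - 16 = (b - 4)*(b + 4)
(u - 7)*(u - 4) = u^2 - 11*u + 28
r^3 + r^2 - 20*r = r*(r - 4)*(r + 5)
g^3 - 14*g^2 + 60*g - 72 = (g - 6)^2*(g - 2)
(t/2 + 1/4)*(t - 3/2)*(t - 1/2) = t^3/2 - 3*t^2/4 - t/8 + 3/16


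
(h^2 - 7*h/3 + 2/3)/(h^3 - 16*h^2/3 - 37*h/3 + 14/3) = (h - 2)/(h^2 - 5*h - 14)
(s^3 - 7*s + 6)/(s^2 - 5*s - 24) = (s^2 - 3*s + 2)/(s - 8)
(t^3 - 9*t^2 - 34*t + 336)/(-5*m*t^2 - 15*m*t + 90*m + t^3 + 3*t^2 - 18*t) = (t^2 - 15*t + 56)/(-5*m*t + 15*m + t^2 - 3*t)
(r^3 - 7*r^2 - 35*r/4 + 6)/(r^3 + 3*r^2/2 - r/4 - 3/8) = 2*(r - 8)/(2*r + 1)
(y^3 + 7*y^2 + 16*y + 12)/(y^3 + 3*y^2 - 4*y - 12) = (y + 2)/(y - 2)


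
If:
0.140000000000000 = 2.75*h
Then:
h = 0.05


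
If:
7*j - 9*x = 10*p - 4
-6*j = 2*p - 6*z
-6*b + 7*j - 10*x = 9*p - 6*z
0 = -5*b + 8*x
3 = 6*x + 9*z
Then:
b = -220/1453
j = 553/2906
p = 1797/2906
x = -275/2906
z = 576/1453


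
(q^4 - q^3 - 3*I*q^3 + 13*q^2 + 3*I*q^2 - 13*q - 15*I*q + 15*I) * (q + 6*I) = q^5 - q^4 + 3*I*q^4 + 31*q^3 - 3*I*q^3 - 31*q^2 + 63*I*q^2 + 90*q - 63*I*q - 90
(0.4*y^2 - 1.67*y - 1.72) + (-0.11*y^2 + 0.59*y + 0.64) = 0.29*y^2 - 1.08*y - 1.08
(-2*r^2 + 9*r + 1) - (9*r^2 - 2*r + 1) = -11*r^2 + 11*r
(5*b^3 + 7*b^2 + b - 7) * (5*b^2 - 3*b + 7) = 25*b^5 + 20*b^4 + 19*b^3 + 11*b^2 + 28*b - 49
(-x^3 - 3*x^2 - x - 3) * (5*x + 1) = -5*x^4 - 16*x^3 - 8*x^2 - 16*x - 3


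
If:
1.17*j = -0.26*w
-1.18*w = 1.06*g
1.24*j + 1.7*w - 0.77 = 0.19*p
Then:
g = -1.11320754716981*w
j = -0.222222222222222*w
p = 7.49707602339181*w - 4.05263157894737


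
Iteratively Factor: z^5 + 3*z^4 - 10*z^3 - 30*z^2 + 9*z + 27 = (z - 1)*(z^4 + 4*z^3 - 6*z^2 - 36*z - 27) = (z - 1)*(z + 1)*(z^3 + 3*z^2 - 9*z - 27) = (z - 3)*(z - 1)*(z + 1)*(z^2 + 6*z + 9) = (z - 3)*(z - 1)*(z + 1)*(z + 3)*(z + 3)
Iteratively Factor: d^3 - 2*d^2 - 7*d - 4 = (d + 1)*(d^2 - 3*d - 4) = (d + 1)^2*(d - 4)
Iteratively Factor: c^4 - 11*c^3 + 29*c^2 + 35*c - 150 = (c - 5)*(c^3 - 6*c^2 - c + 30) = (c - 5)^2*(c^2 - c - 6) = (c - 5)^2*(c + 2)*(c - 3)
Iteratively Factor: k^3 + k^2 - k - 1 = (k + 1)*(k^2 - 1) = (k - 1)*(k + 1)*(k + 1)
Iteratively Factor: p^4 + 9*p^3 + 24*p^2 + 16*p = (p)*(p^3 + 9*p^2 + 24*p + 16) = p*(p + 1)*(p^2 + 8*p + 16) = p*(p + 1)*(p + 4)*(p + 4)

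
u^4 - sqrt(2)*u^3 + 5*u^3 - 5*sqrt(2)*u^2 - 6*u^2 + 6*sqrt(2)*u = u*(u - 1)*(u + 6)*(u - sqrt(2))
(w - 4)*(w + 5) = w^2 + w - 20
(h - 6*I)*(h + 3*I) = h^2 - 3*I*h + 18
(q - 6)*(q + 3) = q^2 - 3*q - 18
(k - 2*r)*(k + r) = k^2 - k*r - 2*r^2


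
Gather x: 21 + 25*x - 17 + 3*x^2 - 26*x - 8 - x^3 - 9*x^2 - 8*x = -x^3 - 6*x^2 - 9*x - 4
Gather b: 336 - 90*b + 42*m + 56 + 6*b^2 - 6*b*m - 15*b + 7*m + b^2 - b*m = 7*b^2 + b*(-7*m - 105) + 49*m + 392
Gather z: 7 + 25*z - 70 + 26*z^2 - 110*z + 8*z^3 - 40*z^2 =8*z^3 - 14*z^2 - 85*z - 63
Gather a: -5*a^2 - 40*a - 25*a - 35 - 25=-5*a^2 - 65*a - 60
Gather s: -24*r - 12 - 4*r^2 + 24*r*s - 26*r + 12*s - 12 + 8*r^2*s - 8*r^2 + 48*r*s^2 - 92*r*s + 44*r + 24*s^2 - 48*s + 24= -12*r^2 - 6*r + s^2*(48*r + 24) + s*(8*r^2 - 68*r - 36)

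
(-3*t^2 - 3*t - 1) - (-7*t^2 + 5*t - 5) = 4*t^2 - 8*t + 4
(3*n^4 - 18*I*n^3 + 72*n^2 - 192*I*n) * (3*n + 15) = 9*n^5 + 45*n^4 - 54*I*n^4 + 216*n^3 - 270*I*n^3 + 1080*n^2 - 576*I*n^2 - 2880*I*n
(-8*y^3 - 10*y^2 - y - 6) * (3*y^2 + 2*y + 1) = -24*y^5 - 46*y^4 - 31*y^3 - 30*y^2 - 13*y - 6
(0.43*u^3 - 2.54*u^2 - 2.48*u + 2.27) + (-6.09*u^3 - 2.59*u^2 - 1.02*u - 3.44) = -5.66*u^3 - 5.13*u^2 - 3.5*u - 1.17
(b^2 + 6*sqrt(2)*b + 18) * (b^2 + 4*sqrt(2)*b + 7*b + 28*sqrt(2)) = b^4 + 7*b^3 + 10*sqrt(2)*b^3 + 66*b^2 + 70*sqrt(2)*b^2 + 72*sqrt(2)*b + 462*b + 504*sqrt(2)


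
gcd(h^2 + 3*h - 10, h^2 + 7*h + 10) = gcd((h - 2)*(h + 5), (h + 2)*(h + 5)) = h + 5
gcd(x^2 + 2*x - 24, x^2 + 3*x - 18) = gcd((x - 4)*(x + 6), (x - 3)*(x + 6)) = x + 6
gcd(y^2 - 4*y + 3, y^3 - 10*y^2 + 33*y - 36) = y - 3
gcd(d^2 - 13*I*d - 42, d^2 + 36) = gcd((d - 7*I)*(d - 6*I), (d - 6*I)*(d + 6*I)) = d - 6*I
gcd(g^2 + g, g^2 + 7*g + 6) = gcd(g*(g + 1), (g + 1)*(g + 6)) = g + 1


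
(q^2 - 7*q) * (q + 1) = q^3 - 6*q^2 - 7*q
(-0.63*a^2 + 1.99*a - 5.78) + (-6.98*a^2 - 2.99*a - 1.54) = -7.61*a^2 - 1.0*a - 7.32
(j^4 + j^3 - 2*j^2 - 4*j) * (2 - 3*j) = -3*j^5 - j^4 + 8*j^3 + 8*j^2 - 8*j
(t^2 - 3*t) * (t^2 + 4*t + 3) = t^4 + t^3 - 9*t^2 - 9*t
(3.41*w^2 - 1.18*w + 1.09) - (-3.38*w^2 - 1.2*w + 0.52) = 6.79*w^2 + 0.02*w + 0.57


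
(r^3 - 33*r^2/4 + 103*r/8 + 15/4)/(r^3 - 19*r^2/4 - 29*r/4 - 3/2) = (r - 5/2)/(r + 1)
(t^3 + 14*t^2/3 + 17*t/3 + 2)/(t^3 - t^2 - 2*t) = (t^2 + 11*t/3 + 2)/(t*(t - 2))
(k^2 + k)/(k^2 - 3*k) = (k + 1)/(k - 3)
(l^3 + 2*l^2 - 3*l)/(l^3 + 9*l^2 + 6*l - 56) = l*(l^2 + 2*l - 3)/(l^3 + 9*l^2 + 6*l - 56)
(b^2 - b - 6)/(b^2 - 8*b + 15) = (b + 2)/(b - 5)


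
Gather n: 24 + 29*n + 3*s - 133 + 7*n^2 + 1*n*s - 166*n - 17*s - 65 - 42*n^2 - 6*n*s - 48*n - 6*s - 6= -35*n^2 + n*(-5*s - 185) - 20*s - 180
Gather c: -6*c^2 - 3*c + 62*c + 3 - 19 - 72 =-6*c^2 + 59*c - 88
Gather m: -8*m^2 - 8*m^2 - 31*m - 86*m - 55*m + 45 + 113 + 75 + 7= -16*m^2 - 172*m + 240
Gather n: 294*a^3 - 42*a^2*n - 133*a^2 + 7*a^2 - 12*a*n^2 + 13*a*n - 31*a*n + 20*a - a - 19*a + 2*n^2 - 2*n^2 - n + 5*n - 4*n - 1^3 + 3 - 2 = 294*a^3 - 126*a^2 - 12*a*n^2 + n*(-42*a^2 - 18*a)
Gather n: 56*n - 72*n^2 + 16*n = -72*n^2 + 72*n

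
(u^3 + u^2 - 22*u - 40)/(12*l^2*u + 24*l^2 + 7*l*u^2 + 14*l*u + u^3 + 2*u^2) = (u^2 - u - 20)/(12*l^2 + 7*l*u + u^2)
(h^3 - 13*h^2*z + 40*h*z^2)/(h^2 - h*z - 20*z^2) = h*(h - 8*z)/(h + 4*z)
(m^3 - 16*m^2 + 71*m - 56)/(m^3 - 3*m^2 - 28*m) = (m^2 - 9*m + 8)/(m*(m + 4))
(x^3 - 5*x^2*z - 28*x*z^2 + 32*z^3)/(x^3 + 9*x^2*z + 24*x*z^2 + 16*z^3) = (x^2 - 9*x*z + 8*z^2)/(x^2 + 5*x*z + 4*z^2)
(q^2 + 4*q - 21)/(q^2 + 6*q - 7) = (q - 3)/(q - 1)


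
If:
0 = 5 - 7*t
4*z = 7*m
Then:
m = 4*z/7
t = 5/7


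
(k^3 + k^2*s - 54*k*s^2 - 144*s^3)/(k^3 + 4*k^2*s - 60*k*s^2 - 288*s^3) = (k + 3*s)/(k + 6*s)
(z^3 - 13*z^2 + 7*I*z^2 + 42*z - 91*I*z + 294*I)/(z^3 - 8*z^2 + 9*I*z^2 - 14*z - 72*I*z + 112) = (z^2 - 13*z + 42)/(z^2 + 2*z*(-4 + I) - 16*I)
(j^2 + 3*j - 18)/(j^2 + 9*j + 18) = (j - 3)/(j + 3)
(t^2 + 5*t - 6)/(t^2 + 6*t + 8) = (t^2 + 5*t - 6)/(t^2 + 6*t + 8)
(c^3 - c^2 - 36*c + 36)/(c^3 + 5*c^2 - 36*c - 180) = (c - 1)/(c + 5)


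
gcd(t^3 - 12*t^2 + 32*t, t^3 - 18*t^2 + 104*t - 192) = t^2 - 12*t + 32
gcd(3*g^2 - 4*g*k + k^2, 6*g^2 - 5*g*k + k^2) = 3*g - k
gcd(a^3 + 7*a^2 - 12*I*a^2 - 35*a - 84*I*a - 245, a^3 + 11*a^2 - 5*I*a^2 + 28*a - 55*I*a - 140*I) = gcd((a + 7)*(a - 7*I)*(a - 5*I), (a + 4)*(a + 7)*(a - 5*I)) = a^2 + a*(7 - 5*I) - 35*I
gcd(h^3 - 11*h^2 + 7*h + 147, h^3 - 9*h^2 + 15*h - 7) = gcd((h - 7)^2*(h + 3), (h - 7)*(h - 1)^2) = h - 7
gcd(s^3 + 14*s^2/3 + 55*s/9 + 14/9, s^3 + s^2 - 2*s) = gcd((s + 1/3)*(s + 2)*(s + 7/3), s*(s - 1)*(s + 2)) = s + 2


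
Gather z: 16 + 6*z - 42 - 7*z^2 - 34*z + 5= -7*z^2 - 28*z - 21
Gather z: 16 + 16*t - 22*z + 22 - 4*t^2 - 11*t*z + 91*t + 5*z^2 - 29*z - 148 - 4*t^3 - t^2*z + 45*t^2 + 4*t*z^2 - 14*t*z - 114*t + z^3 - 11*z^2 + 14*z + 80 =-4*t^3 + 41*t^2 - 7*t + z^3 + z^2*(4*t - 6) + z*(-t^2 - 25*t - 37) - 30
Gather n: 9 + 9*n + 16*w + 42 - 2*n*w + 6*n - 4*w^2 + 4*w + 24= n*(15 - 2*w) - 4*w^2 + 20*w + 75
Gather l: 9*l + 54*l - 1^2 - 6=63*l - 7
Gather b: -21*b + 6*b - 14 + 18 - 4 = -15*b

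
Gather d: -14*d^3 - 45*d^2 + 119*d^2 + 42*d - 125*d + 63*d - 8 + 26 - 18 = -14*d^3 + 74*d^2 - 20*d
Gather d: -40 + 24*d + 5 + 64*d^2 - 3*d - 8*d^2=56*d^2 + 21*d - 35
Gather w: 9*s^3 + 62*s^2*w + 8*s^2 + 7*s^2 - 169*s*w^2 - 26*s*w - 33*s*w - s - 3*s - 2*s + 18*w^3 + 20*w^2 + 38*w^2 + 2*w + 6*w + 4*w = 9*s^3 + 15*s^2 - 6*s + 18*w^3 + w^2*(58 - 169*s) + w*(62*s^2 - 59*s + 12)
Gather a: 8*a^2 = 8*a^2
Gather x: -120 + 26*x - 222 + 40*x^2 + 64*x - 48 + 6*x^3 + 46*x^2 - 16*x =6*x^3 + 86*x^2 + 74*x - 390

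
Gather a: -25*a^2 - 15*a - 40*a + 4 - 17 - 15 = -25*a^2 - 55*a - 28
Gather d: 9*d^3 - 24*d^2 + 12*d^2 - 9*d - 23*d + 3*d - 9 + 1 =9*d^3 - 12*d^2 - 29*d - 8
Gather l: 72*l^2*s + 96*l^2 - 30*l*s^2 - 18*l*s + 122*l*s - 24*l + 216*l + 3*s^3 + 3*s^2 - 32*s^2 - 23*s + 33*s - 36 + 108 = l^2*(72*s + 96) + l*(-30*s^2 + 104*s + 192) + 3*s^3 - 29*s^2 + 10*s + 72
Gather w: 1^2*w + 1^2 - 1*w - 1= 0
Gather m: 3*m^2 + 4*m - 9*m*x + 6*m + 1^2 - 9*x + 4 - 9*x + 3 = 3*m^2 + m*(10 - 9*x) - 18*x + 8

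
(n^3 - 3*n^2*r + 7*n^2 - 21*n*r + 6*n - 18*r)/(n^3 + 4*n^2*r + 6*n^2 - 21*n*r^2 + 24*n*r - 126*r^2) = (n + 1)/(n + 7*r)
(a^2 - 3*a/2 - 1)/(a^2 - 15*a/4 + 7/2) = 2*(2*a + 1)/(4*a - 7)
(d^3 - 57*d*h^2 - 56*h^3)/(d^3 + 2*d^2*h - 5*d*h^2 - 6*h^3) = (d^2 - d*h - 56*h^2)/(d^2 + d*h - 6*h^2)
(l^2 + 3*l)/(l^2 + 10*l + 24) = l*(l + 3)/(l^2 + 10*l + 24)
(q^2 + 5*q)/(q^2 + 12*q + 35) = q/(q + 7)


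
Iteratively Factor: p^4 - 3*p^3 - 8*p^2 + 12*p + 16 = (p - 2)*(p^3 - p^2 - 10*p - 8) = (p - 2)*(p + 2)*(p^2 - 3*p - 4) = (p - 4)*(p - 2)*(p + 2)*(p + 1)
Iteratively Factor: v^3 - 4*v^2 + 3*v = (v - 1)*(v^2 - 3*v) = v*(v - 1)*(v - 3)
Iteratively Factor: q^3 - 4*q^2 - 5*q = (q + 1)*(q^2 - 5*q) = (q - 5)*(q + 1)*(q)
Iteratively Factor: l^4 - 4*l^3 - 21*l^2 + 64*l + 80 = (l + 1)*(l^3 - 5*l^2 - 16*l + 80) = (l - 4)*(l + 1)*(l^2 - l - 20) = (l - 5)*(l - 4)*(l + 1)*(l + 4)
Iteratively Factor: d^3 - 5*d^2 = (d)*(d^2 - 5*d) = d*(d - 5)*(d)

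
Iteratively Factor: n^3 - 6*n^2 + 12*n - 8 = (n - 2)*(n^2 - 4*n + 4) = (n - 2)^2*(n - 2)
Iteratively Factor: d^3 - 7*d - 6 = (d + 2)*(d^2 - 2*d - 3) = (d - 3)*(d + 2)*(d + 1)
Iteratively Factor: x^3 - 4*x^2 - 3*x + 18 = (x - 3)*(x^2 - x - 6) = (x - 3)*(x + 2)*(x - 3)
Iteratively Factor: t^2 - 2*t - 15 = (t + 3)*(t - 5)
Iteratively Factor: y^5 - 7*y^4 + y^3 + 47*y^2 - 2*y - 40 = (y - 1)*(y^4 - 6*y^3 - 5*y^2 + 42*y + 40) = (y - 4)*(y - 1)*(y^3 - 2*y^2 - 13*y - 10) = (y - 5)*(y - 4)*(y - 1)*(y^2 + 3*y + 2) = (y - 5)*(y - 4)*(y - 1)*(y + 1)*(y + 2)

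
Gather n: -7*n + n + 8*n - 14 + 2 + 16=2*n + 4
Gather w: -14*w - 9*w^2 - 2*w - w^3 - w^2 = -w^3 - 10*w^2 - 16*w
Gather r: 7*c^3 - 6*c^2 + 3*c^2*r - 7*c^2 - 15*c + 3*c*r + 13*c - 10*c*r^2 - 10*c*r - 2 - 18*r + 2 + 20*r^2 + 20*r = 7*c^3 - 13*c^2 - 2*c + r^2*(20 - 10*c) + r*(3*c^2 - 7*c + 2)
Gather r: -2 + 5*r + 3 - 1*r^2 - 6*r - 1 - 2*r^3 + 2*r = -2*r^3 - r^2 + r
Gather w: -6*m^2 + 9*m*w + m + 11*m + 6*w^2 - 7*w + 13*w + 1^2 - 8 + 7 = -6*m^2 + 12*m + 6*w^2 + w*(9*m + 6)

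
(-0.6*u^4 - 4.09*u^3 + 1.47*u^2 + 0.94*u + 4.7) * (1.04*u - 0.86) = -0.624*u^5 - 3.7376*u^4 + 5.0462*u^3 - 0.2866*u^2 + 4.0796*u - 4.042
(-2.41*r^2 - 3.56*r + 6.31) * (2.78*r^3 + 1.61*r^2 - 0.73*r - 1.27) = -6.6998*r^5 - 13.7769*r^4 + 13.5695*r^3 + 15.8186*r^2 - 0.0850999999999988*r - 8.0137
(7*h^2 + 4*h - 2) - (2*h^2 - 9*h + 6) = 5*h^2 + 13*h - 8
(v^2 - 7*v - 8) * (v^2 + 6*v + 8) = v^4 - v^3 - 42*v^2 - 104*v - 64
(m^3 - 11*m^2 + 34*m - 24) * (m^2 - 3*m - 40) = m^5 - 14*m^4 + 27*m^3 + 314*m^2 - 1288*m + 960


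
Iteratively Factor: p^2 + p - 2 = (p - 1)*(p + 2)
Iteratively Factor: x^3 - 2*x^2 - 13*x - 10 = (x - 5)*(x^2 + 3*x + 2) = (x - 5)*(x + 2)*(x + 1)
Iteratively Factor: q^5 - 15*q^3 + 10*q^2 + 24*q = (q - 2)*(q^4 + 2*q^3 - 11*q^2 - 12*q) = (q - 3)*(q - 2)*(q^3 + 5*q^2 + 4*q) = (q - 3)*(q - 2)*(q + 4)*(q^2 + q) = q*(q - 3)*(q - 2)*(q + 4)*(q + 1)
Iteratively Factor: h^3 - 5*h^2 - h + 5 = (h - 1)*(h^2 - 4*h - 5) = (h - 5)*(h - 1)*(h + 1)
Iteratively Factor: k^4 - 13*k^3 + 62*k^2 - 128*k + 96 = (k - 4)*(k^3 - 9*k^2 + 26*k - 24) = (k - 4)*(k - 2)*(k^2 - 7*k + 12) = (k - 4)*(k - 3)*(k - 2)*(k - 4)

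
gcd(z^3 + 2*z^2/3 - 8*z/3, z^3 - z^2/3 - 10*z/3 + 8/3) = z^2 + 2*z/3 - 8/3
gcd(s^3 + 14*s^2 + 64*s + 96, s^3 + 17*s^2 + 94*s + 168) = s^2 + 10*s + 24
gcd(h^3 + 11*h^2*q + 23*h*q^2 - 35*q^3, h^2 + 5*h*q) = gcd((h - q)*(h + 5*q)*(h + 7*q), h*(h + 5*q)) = h + 5*q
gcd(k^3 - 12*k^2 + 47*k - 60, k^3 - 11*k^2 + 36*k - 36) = k - 3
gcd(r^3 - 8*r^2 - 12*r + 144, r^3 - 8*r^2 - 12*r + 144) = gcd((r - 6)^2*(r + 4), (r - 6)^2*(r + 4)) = r^3 - 8*r^2 - 12*r + 144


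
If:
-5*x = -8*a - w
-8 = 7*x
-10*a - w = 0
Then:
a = 20/7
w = -200/7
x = -8/7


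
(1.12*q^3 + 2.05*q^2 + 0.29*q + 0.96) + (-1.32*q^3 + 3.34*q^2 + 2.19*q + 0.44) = -0.2*q^3 + 5.39*q^2 + 2.48*q + 1.4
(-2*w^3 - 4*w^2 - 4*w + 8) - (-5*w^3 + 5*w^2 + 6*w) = 3*w^3 - 9*w^2 - 10*w + 8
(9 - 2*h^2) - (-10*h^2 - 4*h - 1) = 8*h^2 + 4*h + 10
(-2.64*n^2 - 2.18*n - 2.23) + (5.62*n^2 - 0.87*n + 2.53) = 2.98*n^2 - 3.05*n + 0.3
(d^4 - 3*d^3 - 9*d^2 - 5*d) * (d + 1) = d^5 - 2*d^4 - 12*d^3 - 14*d^2 - 5*d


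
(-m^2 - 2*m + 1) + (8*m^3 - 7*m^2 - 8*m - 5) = 8*m^3 - 8*m^2 - 10*m - 4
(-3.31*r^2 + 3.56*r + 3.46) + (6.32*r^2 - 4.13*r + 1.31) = 3.01*r^2 - 0.57*r + 4.77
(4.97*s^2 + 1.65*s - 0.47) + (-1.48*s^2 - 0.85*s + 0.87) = 3.49*s^2 + 0.8*s + 0.4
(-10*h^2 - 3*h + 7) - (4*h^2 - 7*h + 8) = -14*h^2 + 4*h - 1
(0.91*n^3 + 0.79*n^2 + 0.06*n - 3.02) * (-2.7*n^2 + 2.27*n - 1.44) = -2.457*n^5 - 0.0673000000000004*n^4 + 0.3209*n^3 + 7.1526*n^2 - 6.9418*n + 4.3488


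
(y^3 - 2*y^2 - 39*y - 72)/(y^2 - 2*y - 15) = (y^2 - 5*y - 24)/(y - 5)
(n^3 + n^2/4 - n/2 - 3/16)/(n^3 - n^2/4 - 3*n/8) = (n + 1/2)/n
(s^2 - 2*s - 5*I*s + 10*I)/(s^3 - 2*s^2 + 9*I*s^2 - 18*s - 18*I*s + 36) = (s - 5*I)/(s^2 + 9*I*s - 18)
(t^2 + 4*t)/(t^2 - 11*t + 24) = t*(t + 4)/(t^2 - 11*t + 24)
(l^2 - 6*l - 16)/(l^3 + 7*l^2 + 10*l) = (l - 8)/(l*(l + 5))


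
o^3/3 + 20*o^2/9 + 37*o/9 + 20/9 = (o/3 + 1/3)*(o + 5/3)*(o + 4)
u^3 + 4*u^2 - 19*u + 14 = (u - 2)*(u - 1)*(u + 7)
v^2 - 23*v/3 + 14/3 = (v - 7)*(v - 2/3)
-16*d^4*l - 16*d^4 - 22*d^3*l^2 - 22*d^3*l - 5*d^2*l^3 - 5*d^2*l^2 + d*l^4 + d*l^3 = (-8*d + l)*(d + l)*(2*d + l)*(d*l + d)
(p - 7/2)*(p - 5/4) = p^2 - 19*p/4 + 35/8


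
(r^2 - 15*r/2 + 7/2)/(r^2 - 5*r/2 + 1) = (r - 7)/(r - 2)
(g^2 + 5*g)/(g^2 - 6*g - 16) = g*(g + 5)/(g^2 - 6*g - 16)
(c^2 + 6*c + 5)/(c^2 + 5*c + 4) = (c + 5)/(c + 4)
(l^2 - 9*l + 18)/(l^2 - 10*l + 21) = (l - 6)/(l - 7)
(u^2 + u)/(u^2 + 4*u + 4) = u*(u + 1)/(u^2 + 4*u + 4)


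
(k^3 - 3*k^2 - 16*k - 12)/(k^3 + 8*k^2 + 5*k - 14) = (k^2 - 5*k - 6)/(k^2 + 6*k - 7)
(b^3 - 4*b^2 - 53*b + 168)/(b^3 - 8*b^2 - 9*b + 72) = (b + 7)/(b + 3)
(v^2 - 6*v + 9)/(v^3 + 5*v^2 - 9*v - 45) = (v - 3)/(v^2 + 8*v + 15)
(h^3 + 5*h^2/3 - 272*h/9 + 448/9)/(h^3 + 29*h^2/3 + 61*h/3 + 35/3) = (9*h^2 - 48*h + 64)/(3*(3*h^2 + 8*h + 5))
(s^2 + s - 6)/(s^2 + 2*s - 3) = (s - 2)/(s - 1)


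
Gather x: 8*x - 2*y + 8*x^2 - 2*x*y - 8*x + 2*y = 8*x^2 - 2*x*y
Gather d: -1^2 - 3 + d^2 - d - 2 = d^2 - d - 6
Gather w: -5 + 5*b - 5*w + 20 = 5*b - 5*w + 15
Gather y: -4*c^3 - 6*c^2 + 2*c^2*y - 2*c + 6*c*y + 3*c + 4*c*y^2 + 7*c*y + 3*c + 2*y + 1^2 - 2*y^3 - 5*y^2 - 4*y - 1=-4*c^3 - 6*c^2 + 4*c - 2*y^3 + y^2*(4*c - 5) + y*(2*c^2 + 13*c - 2)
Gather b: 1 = 1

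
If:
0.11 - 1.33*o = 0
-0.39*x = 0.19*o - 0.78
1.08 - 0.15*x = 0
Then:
No Solution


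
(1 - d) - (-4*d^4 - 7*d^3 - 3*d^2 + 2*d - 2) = 4*d^4 + 7*d^3 + 3*d^2 - 3*d + 3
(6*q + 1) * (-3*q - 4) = -18*q^2 - 27*q - 4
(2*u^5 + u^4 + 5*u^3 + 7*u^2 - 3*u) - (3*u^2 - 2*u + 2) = 2*u^5 + u^4 + 5*u^3 + 4*u^2 - u - 2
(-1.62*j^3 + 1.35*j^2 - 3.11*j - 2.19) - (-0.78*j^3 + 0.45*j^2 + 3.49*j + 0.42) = -0.84*j^3 + 0.9*j^2 - 6.6*j - 2.61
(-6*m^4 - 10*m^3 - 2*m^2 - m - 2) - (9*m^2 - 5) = -6*m^4 - 10*m^3 - 11*m^2 - m + 3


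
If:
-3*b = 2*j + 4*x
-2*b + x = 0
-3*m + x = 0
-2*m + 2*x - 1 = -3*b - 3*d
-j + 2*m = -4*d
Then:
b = 24/13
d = -41/13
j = -132/13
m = 16/13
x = 48/13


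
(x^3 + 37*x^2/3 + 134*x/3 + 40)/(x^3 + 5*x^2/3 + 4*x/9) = 3*(x^2 + 11*x + 30)/(x*(3*x + 1))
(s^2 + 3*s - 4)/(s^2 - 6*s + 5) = (s + 4)/(s - 5)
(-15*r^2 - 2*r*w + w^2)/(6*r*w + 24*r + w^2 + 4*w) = (-15*r^2 - 2*r*w + w^2)/(6*r*w + 24*r + w^2 + 4*w)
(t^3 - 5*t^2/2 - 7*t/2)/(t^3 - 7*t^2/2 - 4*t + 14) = t*(t + 1)/(t^2 - 4)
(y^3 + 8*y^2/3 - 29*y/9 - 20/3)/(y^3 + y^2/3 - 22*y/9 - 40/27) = 3*(y + 3)/(3*y + 2)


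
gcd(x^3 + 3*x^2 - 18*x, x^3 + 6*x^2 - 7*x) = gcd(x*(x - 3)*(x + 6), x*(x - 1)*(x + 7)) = x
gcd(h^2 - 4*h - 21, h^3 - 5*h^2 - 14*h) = h - 7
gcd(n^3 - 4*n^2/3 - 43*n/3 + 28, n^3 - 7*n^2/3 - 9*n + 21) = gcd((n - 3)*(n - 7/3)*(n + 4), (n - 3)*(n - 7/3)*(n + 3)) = n^2 - 16*n/3 + 7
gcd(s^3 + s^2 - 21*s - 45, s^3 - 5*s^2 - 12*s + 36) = s + 3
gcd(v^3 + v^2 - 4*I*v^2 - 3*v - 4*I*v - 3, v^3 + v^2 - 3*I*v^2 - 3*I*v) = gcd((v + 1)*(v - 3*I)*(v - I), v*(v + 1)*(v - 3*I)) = v^2 + v*(1 - 3*I) - 3*I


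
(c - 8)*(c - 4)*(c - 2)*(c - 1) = c^4 - 15*c^3 + 70*c^2 - 120*c + 64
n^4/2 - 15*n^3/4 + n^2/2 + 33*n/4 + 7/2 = (n/2 + 1/2)*(n - 7)*(n - 2)*(n + 1/2)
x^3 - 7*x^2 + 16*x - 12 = (x - 3)*(x - 2)^2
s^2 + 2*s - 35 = (s - 5)*(s + 7)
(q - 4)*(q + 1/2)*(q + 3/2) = q^3 - 2*q^2 - 29*q/4 - 3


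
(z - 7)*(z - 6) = z^2 - 13*z + 42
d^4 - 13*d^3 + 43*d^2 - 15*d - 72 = (d - 8)*(d - 3)^2*(d + 1)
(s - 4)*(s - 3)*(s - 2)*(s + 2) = s^4 - 7*s^3 + 8*s^2 + 28*s - 48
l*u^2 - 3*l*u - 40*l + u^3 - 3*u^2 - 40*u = (l + u)*(u - 8)*(u + 5)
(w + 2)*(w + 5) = w^2 + 7*w + 10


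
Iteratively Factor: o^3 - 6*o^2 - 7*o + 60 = (o - 5)*(o^2 - o - 12) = (o - 5)*(o - 4)*(o + 3)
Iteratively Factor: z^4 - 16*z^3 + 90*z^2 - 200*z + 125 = (z - 5)*(z^3 - 11*z^2 + 35*z - 25) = (z - 5)^2*(z^2 - 6*z + 5) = (z - 5)^2*(z - 1)*(z - 5)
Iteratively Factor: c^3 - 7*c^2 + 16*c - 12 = (c - 3)*(c^2 - 4*c + 4) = (c - 3)*(c - 2)*(c - 2)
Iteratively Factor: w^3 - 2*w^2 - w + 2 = (w - 1)*(w^2 - w - 2) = (w - 2)*(w - 1)*(w + 1)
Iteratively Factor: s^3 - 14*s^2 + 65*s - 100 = (s - 4)*(s^2 - 10*s + 25) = (s - 5)*(s - 4)*(s - 5)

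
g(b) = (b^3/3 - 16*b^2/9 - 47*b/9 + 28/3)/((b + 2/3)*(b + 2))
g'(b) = (b^2 - 32*b/9 - 47/9)/((b + 2/3)*(b + 2)) - (b^3/3 - 16*b^2/9 - 47*b/9 + 28/3)/((b + 2/3)*(b + 2)^2) - (b^3/3 - 16*b^2/9 - 47*b/9 + 28/3)/((b + 2/3)^2*(b + 2))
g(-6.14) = -4.54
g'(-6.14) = 0.47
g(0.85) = 0.88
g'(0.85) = -2.63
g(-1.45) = -28.20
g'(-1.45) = 10.55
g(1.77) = -0.40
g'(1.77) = -0.65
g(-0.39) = 24.87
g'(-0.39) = -113.63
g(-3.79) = -2.60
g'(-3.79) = 1.76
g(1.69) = -0.34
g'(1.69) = -0.73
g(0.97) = 0.60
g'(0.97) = -2.16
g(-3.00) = 0.00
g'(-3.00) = 6.19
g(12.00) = 1.50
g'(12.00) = 0.32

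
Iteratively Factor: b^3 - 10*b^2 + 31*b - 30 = (b - 5)*(b^2 - 5*b + 6) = (b - 5)*(b - 3)*(b - 2)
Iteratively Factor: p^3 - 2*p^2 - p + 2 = (p - 1)*(p^2 - p - 2) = (p - 2)*(p - 1)*(p + 1)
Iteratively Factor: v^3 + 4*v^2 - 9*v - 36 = (v - 3)*(v^2 + 7*v + 12) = (v - 3)*(v + 4)*(v + 3)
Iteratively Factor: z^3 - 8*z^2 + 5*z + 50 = (z + 2)*(z^2 - 10*z + 25) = (z - 5)*(z + 2)*(z - 5)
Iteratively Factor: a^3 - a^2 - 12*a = (a)*(a^2 - a - 12) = a*(a - 4)*(a + 3)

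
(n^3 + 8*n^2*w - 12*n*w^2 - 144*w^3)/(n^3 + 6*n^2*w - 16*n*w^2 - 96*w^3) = (n + 6*w)/(n + 4*w)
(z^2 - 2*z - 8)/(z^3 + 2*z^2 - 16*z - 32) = 1/(z + 4)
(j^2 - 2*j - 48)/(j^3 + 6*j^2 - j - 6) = (j - 8)/(j^2 - 1)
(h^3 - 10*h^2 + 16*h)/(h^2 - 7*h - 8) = h*(h - 2)/(h + 1)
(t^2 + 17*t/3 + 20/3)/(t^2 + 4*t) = (t + 5/3)/t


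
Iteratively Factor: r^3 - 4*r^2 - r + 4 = (r - 1)*(r^2 - 3*r - 4) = (r - 4)*(r - 1)*(r + 1)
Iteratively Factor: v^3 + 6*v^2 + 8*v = (v + 4)*(v^2 + 2*v) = (v + 2)*(v + 4)*(v)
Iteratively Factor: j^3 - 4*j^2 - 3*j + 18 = (j - 3)*(j^2 - j - 6) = (j - 3)^2*(j + 2)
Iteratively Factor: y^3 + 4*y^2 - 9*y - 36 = (y + 4)*(y^2 - 9) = (y + 3)*(y + 4)*(y - 3)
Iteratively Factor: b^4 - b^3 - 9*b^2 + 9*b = (b - 1)*(b^3 - 9*b) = b*(b - 1)*(b^2 - 9) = b*(b - 3)*(b - 1)*(b + 3)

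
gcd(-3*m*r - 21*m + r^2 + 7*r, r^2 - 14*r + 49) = 1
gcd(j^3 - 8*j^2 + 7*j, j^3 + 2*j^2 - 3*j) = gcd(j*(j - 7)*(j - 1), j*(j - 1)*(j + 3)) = j^2 - j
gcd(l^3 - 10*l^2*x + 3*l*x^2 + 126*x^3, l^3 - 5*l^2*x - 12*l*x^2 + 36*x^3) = -l^2 + 3*l*x + 18*x^2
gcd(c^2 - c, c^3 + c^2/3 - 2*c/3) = c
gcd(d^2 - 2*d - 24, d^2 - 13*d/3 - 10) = d - 6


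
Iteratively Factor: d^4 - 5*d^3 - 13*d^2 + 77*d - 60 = (d - 5)*(d^3 - 13*d + 12) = (d - 5)*(d - 1)*(d^2 + d - 12) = (d - 5)*(d - 3)*(d - 1)*(d + 4)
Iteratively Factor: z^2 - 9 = (z + 3)*(z - 3)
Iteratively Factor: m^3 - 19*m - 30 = (m + 3)*(m^2 - 3*m - 10) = (m + 2)*(m + 3)*(m - 5)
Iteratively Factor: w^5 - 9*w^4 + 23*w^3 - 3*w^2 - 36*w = (w + 1)*(w^4 - 10*w^3 + 33*w^2 - 36*w) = (w - 4)*(w + 1)*(w^3 - 6*w^2 + 9*w) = (w - 4)*(w - 3)*(w + 1)*(w^2 - 3*w) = (w - 4)*(w - 3)^2*(w + 1)*(w)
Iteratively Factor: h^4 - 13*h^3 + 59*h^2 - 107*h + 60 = (h - 4)*(h^3 - 9*h^2 + 23*h - 15) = (h - 4)*(h - 3)*(h^2 - 6*h + 5) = (h - 4)*(h - 3)*(h - 1)*(h - 5)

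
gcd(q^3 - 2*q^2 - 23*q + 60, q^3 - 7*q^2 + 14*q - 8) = q - 4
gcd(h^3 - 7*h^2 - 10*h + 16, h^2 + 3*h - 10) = 1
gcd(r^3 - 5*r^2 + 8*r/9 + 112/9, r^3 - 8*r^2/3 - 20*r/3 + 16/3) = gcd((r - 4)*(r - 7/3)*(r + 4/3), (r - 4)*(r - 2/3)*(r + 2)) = r - 4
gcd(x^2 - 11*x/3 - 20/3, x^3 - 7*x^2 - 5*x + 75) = x - 5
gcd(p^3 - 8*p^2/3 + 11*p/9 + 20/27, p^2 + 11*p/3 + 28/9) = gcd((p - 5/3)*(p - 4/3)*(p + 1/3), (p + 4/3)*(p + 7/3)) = 1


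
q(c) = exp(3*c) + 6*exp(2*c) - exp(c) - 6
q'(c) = 3*exp(3*c) + 12*exp(2*c) - exp(c)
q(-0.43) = -3.84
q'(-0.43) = 5.25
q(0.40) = 9.18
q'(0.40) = 35.18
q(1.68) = 315.84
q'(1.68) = 803.51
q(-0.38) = -3.56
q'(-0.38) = 5.89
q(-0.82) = -5.19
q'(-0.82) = 2.14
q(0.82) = 34.37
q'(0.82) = 94.71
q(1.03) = 60.25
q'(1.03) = 157.28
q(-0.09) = -1.14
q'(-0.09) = 11.40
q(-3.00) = -6.03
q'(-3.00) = -0.02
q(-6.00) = -6.00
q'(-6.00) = 0.00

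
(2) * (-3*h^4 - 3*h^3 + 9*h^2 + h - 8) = -6*h^4 - 6*h^3 + 18*h^2 + 2*h - 16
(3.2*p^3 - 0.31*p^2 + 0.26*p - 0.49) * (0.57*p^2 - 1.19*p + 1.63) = 1.824*p^5 - 3.9847*p^4 + 5.7331*p^3 - 1.094*p^2 + 1.0069*p - 0.7987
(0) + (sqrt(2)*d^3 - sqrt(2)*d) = sqrt(2)*d^3 - sqrt(2)*d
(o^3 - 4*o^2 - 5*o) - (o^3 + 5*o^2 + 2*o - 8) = -9*o^2 - 7*o + 8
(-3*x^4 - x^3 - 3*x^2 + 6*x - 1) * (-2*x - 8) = 6*x^5 + 26*x^4 + 14*x^3 + 12*x^2 - 46*x + 8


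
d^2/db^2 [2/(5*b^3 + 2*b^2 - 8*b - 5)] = 4*(-(15*b + 2)*(5*b^3 + 2*b^2 - 8*b - 5) + (15*b^2 + 4*b - 8)^2)/(5*b^3 + 2*b^2 - 8*b - 5)^3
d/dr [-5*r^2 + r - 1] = 1 - 10*r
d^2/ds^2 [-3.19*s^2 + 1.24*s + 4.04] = -6.38000000000000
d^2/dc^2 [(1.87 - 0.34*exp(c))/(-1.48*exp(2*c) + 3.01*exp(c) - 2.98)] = (0.744736000000001*exp(4*c) - 14.86956*exp(3*c) + 15.994212*exp(2*c) + 19.097137*exp(c) - 13.75419)*exp(c)/(3.241792*exp(6*c) - 19.779312*exp(5*c) + 59.80902*exp(4*c) - 106.922725*exp(3*c) + 120.42627*exp(2*c) - 80.190012*exp(c) + 26.463592)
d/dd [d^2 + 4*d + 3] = 2*d + 4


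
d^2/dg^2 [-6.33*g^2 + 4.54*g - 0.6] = -12.6600000000000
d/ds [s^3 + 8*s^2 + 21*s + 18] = 3*s^2 + 16*s + 21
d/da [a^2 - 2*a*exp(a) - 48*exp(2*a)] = -2*a*exp(a) + 2*a - 96*exp(2*a) - 2*exp(a)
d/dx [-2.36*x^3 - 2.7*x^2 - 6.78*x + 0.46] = -7.08*x^2 - 5.4*x - 6.78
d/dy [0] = 0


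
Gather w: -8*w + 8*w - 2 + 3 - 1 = 0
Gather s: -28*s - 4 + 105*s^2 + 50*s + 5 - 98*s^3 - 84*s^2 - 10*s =-98*s^3 + 21*s^2 + 12*s + 1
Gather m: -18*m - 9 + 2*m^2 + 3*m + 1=2*m^2 - 15*m - 8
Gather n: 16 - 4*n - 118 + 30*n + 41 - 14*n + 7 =12*n - 54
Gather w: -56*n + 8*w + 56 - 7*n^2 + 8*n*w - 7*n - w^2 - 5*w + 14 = -7*n^2 - 63*n - w^2 + w*(8*n + 3) + 70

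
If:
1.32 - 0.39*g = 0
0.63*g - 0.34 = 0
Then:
No Solution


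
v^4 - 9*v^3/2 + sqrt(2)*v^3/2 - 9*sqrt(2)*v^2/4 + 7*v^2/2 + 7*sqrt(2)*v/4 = v*(v - 7/2)*(v - 1)*(v + sqrt(2)/2)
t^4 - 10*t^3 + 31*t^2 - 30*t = t*(t - 5)*(t - 3)*(t - 2)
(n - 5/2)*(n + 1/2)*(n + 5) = n^3 + 3*n^2 - 45*n/4 - 25/4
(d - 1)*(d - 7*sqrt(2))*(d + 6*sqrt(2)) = d^3 - sqrt(2)*d^2 - d^2 - 84*d + sqrt(2)*d + 84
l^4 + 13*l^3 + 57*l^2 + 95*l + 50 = (l + 1)*(l + 2)*(l + 5)^2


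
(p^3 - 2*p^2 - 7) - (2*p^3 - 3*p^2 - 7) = -p^3 + p^2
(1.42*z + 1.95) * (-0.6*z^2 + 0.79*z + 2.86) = -0.852*z^3 - 0.0482*z^2 + 5.6017*z + 5.577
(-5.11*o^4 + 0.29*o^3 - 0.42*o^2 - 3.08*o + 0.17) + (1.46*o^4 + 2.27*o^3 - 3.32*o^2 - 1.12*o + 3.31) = -3.65*o^4 + 2.56*o^3 - 3.74*o^2 - 4.2*o + 3.48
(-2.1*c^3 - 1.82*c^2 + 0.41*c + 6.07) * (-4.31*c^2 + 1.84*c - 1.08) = 9.051*c^5 + 3.9802*c^4 - 2.8479*c^3 - 23.4417*c^2 + 10.726*c - 6.5556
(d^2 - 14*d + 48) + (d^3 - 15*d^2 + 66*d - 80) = d^3 - 14*d^2 + 52*d - 32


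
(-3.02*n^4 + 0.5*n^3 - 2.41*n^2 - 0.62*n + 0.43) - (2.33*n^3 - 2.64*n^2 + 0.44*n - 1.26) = -3.02*n^4 - 1.83*n^3 + 0.23*n^2 - 1.06*n + 1.69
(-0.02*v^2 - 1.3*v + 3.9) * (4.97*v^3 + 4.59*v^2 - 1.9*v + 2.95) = -0.0994*v^5 - 6.5528*v^4 + 13.454*v^3 + 20.312*v^2 - 11.245*v + 11.505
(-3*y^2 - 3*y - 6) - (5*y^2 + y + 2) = -8*y^2 - 4*y - 8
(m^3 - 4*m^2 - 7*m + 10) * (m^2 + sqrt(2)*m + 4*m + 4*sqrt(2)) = m^5 + sqrt(2)*m^4 - 23*m^3 - 23*sqrt(2)*m^2 - 18*m^2 - 18*sqrt(2)*m + 40*m + 40*sqrt(2)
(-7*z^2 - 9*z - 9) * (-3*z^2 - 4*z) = 21*z^4 + 55*z^3 + 63*z^2 + 36*z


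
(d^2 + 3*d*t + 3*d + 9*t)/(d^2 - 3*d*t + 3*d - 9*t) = (-d - 3*t)/(-d + 3*t)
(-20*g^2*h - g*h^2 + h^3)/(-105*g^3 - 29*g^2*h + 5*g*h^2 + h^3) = h*(4*g + h)/(21*g^2 + 10*g*h + h^2)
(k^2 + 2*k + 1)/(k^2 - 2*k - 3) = (k + 1)/(k - 3)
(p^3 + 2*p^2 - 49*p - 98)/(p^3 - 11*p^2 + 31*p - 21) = (p^2 + 9*p + 14)/(p^2 - 4*p + 3)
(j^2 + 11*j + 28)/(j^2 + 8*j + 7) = (j + 4)/(j + 1)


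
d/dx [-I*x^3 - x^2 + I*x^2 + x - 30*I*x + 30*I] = -3*I*x^2 - 2*x*(1 - I) + 1 - 30*I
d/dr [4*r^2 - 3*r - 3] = 8*r - 3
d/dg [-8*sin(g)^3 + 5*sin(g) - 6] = -cos(g) + 6*cos(3*g)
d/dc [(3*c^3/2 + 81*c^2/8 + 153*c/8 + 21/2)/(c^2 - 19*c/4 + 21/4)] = 3*(16*c^4 - 152*c^3 - 465*c^2 + 910*c + 1603)/(2*(16*c^4 - 152*c^3 + 529*c^2 - 798*c + 441))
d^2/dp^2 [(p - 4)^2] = 2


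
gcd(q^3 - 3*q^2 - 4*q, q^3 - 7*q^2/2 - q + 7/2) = q + 1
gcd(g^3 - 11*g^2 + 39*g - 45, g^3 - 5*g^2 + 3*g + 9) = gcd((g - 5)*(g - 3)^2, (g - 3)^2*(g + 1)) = g^2 - 6*g + 9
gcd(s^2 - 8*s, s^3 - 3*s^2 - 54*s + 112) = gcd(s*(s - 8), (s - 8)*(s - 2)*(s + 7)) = s - 8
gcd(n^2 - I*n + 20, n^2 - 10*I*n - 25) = n - 5*I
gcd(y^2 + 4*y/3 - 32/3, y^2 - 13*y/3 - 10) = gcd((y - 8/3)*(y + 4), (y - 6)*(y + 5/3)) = 1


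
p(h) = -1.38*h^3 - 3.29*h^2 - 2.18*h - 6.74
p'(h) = -4.14*h^2 - 6.58*h - 2.18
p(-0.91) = -6.44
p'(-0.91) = 0.38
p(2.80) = -68.93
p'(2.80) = -53.06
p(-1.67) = -5.85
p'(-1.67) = -2.74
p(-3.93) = 34.78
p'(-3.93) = -40.26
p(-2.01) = -4.44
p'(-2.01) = -5.68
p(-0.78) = -6.39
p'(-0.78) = 0.43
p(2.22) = -42.89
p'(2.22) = -37.19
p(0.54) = -9.09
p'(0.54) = -6.94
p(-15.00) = 3943.21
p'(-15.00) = -834.98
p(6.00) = -436.34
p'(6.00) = -190.70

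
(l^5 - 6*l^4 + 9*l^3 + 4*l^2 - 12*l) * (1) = l^5 - 6*l^4 + 9*l^3 + 4*l^2 - 12*l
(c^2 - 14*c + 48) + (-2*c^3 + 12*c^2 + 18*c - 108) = -2*c^3 + 13*c^2 + 4*c - 60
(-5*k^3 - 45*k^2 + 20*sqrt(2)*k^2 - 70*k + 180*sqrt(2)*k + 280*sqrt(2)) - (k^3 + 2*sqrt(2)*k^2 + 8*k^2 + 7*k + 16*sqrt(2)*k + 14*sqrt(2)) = -6*k^3 - 53*k^2 + 18*sqrt(2)*k^2 - 77*k + 164*sqrt(2)*k + 266*sqrt(2)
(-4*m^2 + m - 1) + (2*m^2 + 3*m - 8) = -2*m^2 + 4*m - 9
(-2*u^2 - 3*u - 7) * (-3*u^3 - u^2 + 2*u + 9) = 6*u^5 + 11*u^4 + 20*u^3 - 17*u^2 - 41*u - 63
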